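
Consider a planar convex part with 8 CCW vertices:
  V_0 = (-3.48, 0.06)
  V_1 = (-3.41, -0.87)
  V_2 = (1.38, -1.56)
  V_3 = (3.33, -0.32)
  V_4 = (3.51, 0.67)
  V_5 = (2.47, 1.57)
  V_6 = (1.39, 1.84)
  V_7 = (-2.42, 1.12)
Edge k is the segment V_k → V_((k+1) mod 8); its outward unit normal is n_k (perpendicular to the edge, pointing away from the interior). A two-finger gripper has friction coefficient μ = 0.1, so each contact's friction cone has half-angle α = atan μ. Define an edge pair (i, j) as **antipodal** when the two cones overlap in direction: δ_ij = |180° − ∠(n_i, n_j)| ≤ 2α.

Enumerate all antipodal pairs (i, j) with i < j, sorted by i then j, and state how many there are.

α = atan 0.1 = 5.71°;  2α = 11.42°
n_0 = (-0.9972, -0.0751)
n_1 = (-0.1426, -0.9898)
n_2 = (+0.5366, -0.8438)
n_3 = (+0.9839, -0.1789)
n_4 = (+0.6544, +0.7562)
n_5 = (+0.2425, +0.9701)
n_6 = (-0.1857, +0.9826)
n_7 = (-0.7071, +0.7071)
  (0,1): δ = 102.50°  ·
  (0,2): δ = 61.85°  ·
  (0,3): δ = 14.61°  ·
  (0,4): δ = 44.82°  ·
  (0,5): δ = 71.66°  ·
  (0,6): δ = 96.40°  ·
  (0,7): δ = 130.70°  ·
  (1,2): δ = 139.35°  ·
  (1,3): δ = 92.11°  ·
  (1,4): δ = 32.68°  ·
  (1,5): δ = 5.84°  ✓
  (1,6): δ = 18.90°  ·
  (1,7): δ = 53.20°  ·
  (2,3): δ = 132.76°  ·
  (2,4): δ = 73.32°  ·
  (2,5): δ = 46.49°  ·
  (2,6): δ = 21.75°  ·
  (2,7): δ = 12.55°  ·
  (3,4): δ = 120.57°  ·
  (3,5): δ = 93.73°  ·
  (3,6): δ = 68.99°  ·
  (3,7): δ = 34.70°  ·
  (4,5): δ = 153.16°  ·
  (4,6): δ = 128.43°  ·
  (4,7): δ = 94.13°  ·
  (5,6): δ = 155.26°  ·
  (5,7): δ = 120.96°  ·
  (6,7): δ = 145.70°  ·
antipodal pairs: 1

count = 1; pairs: (1,5)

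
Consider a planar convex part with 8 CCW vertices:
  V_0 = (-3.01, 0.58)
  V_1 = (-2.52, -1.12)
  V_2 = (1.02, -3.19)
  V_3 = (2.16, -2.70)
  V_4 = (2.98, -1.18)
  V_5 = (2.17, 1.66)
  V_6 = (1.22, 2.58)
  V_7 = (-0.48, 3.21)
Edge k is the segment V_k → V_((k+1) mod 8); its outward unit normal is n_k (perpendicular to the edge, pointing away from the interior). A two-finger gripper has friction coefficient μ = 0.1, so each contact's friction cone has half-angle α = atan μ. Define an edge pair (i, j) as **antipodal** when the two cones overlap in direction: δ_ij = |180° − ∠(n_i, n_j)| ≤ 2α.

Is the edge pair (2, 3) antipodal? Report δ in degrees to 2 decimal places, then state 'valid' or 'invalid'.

δ = 141.60°, invalid

α = atan 0.1 = 5.71°;  2α = 11.42°
edge 2: e_2 = (+1.14, +0.49);  n_2 = (+0.3949, -0.9187)
edge 3: e_3 = (+0.82, +1.52);  n_3 = (+0.8801, -0.4748)
∠(n_2, n_3) = 38.40°
δ = |180° − 38.40°| = 141.60°
141.60° > 2α = 11.42°  →  invalid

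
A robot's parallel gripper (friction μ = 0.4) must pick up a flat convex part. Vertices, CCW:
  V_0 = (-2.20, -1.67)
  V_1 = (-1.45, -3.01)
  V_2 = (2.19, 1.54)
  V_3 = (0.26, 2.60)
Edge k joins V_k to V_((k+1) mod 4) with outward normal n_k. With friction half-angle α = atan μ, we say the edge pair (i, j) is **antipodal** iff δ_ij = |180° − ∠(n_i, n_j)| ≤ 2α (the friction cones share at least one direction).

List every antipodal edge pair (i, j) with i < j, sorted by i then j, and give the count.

α = atan 0.4 = 21.80°;  2α = 43.60°
n_0 = (-0.8726, -0.4884)
n_1 = (+0.7809, -0.6247)
n_2 = (+0.4814, +0.8765)
n_3 = (-0.8665, +0.4992)
  (0,1): δ = 67.90°  ·
  (0,2): δ = 31.99°  ✓
  (0,3): δ = 120.82°  ·
  (1,2): δ = 80.12°  ·
  (1,3): δ = 8.71°  ✓
  (2,3): δ = 91.17°  ·
antipodal pairs: 2

count = 2; pairs: (0,2), (1,3)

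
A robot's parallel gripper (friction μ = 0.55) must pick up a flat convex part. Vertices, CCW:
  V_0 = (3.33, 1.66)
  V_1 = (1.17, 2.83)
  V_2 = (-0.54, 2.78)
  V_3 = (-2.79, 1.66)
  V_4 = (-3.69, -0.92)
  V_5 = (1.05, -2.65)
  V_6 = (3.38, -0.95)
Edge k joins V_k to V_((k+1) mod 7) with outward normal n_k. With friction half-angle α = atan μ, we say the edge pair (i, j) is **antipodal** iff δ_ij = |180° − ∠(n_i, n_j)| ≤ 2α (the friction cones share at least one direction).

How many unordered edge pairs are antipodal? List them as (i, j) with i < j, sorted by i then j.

α = atan 0.55 = 28.81°;  2α = 57.62°
n_0 = (+0.4763, +0.8793)
n_1 = (-0.0292, +0.9996)
n_2 = (-0.4456, +0.8952)
n_3 = (-0.9442, +0.3294)
n_4 = (-0.3429, -0.9394)
n_5 = (+0.5894, -0.8078)
n_6 = (+0.9998, +0.0192)
  (0,1): δ = 149.88°  ·
  (0,2): δ = 125.09°  ·
  (0,3): δ = 80.79°  ·
  (0,4): δ = 8.39°  ✓
  (0,5): δ = 64.56°  ·
  (0,6): δ = 119.54°  ·
  (1,2): δ = 155.21°  ·
  (1,3): δ = 110.91°  ·
  (1,4): δ = 21.73°  ✓
  (1,5): δ = 34.44°  ✓
  (1,6): δ = 89.42°  ·
  (2,3): δ = 135.69°  ·
  (2,4): δ = 46.51°  ✓
  (2,5): δ = 9.65°  ✓
  (2,6): δ = 64.63°  ·
  (3,4): δ = 90.82°  ·
  (3,5): δ = 34.65°  ✓
  (3,6): δ = 20.33°  ✓
  (4,5): δ = 123.83°  ·
  (4,6): δ = 68.85°  ·
  (5,6): δ = 125.02°  ·
antipodal pairs: 7

count = 7; pairs: (0,4), (1,4), (1,5), (2,4), (2,5), (3,5), (3,6)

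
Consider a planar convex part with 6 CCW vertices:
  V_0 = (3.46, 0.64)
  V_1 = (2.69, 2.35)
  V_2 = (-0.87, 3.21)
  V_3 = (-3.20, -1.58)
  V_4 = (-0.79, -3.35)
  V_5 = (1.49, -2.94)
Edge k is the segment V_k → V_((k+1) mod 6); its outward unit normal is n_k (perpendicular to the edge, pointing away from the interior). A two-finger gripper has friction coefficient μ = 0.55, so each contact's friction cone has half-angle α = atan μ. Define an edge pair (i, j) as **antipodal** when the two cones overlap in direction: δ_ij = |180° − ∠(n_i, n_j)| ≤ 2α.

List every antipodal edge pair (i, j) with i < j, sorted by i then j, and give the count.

α = atan 0.55 = 28.81°;  2α = 57.62°
n_0 = (+0.9118, +0.4106)
n_1 = (+0.2348, +0.9720)
n_2 = (-0.8993, +0.4374)
n_3 = (-0.5919, -0.8060)
n_4 = (+0.1770, -0.9842)
n_5 = (+0.8761, -0.4821)
  (0,1): δ = 127.82°  ·
  (0,2): δ = 50.18°  ✓
  (0,3): δ = 29.46°  ✓
  (0,4): δ = 75.95°  ·
  (0,5): δ = 126.94°  ·
  (1,2): δ = 102.36°  ·
  (1,3): δ = 22.71°  ✓
  (1,4): δ = 23.78°  ✓
  (1,5): δ = 74.76°  ·
  (2,3): δ = 100.36°  ·
  (2,4): δ = 53.87°  ✓
  (2,5): δ = 2.88°  ✓
  (3,4): δ = 133.51°  ·
  (3,5): δ = 82.53°  ·
  (4,5): δ = 129.02°  ·
antipodal pairs: 6

count = 6; pairs: (0,2), (0,3), (1,3), (1,4), (2,4), (2,5)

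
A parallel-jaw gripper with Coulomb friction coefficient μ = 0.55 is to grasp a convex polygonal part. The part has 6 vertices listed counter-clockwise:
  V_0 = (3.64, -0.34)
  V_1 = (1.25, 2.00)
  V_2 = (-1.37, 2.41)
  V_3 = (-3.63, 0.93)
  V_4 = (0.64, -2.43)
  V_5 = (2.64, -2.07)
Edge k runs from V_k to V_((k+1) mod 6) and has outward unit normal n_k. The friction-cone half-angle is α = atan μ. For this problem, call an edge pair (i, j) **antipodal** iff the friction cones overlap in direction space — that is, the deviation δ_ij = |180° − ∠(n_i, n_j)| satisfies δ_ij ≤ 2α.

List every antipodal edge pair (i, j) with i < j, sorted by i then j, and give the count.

count = 6; pairs: (0,3), (0,4), (1,3), (1,4), (2,4), (2,5)

α = atan 0.55 = 28.81°;  2α = 57.62°
n_0 = (+0.6996, +0.7145)
n_1 = (+0.1546, +0.9880)
n_2 = (-0.5478, +0.8366)
n_3 = (-0.6184, -0.7859)
n_4 = (+0.1772, -0.9842)
n_5 = (+0.8658, -0.5004)
  (0,1): δ = 144.50°  ·
  (0,2): δ = 102.39°  ·
  (0,3): δ = 6.20°  ✓
  (0,4): δ = 54.60°  ✓
  (0,5): δ = 104.36°  ·
  (1,2): δ = 137.89°  ·
  (1,3): δ = 29.30°  ✓
  (1,4): δ = 19.10°  ✓
  (1,5): δ = 68.86°  ·
  (2,3): δ = 71.42°  ·
  (2,4): δ = 23.02°  ✓
  (2,5): δ = 26.75°  ✓
  (3,4): δ = 131.60°  ·
  (3,5): δ = 81.83°  ·
  (4,5): δ = 130.23°  ·
antipodal pairs: 6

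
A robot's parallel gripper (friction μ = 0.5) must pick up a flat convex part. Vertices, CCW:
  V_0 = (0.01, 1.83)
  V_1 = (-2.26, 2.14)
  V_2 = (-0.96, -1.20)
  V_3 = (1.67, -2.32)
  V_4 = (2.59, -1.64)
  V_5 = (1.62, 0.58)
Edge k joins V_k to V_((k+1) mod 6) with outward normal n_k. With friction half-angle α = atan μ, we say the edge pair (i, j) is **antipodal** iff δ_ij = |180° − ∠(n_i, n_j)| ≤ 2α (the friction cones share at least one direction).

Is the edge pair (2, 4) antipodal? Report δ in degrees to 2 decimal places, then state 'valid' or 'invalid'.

α = atan 0.5 = 26.57°;  2α = 53.13°
edge 2: e_2 = (+2.63, -1.12);  n_2 = (-0.3918, -0.9200)
edge 4: e_4 = (-0.97, +2.22);  n_4 = (+0.9163, +0.4004)
∠(n_2, n_4) = 136.67°
δ = |180° − 136.67°| = 43.33°
43.33° ≤ 2α = 53.13°  →  valid

δ = 43.33°, valid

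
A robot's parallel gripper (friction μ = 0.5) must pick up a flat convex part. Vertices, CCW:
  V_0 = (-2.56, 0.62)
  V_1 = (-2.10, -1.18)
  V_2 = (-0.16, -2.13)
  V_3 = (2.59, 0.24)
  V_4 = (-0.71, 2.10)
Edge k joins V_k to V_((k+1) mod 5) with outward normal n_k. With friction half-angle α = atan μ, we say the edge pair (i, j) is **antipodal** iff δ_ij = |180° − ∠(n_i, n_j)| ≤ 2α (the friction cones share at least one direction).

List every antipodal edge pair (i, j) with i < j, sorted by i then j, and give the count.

count = 3; pairs: (0,3), (1,3), (2,4)

α = atan 0.5 = 26.57°;  2α = 53.13°
n_0 = (-0.9689, -0.2476)
n_1 = (-0.4398, -0.8981)
n_2 = (+0.6528, -0.7575)
n_3 = (+0.4910, +0.8712)
n_4 = (-0.6247, +0.7809)
  (0,1): δ = 130.43°  ·
  (0,2): δ = 63.58°  ·
  (0,3): δ = 46.26°  ✓
  (0,4): δ = 114.32°  ·
  (1,2): δ = 113.15°  ·
  (1,3): δ = 3.32°  ✓
  (1,4): δ = 64.75°  ·
  (2,3): δ = 70.16°  ·
  (2,4): δ = 2.10°  ✓
  (3,4): δ = 111.93°  ·
antipodal pairs: 3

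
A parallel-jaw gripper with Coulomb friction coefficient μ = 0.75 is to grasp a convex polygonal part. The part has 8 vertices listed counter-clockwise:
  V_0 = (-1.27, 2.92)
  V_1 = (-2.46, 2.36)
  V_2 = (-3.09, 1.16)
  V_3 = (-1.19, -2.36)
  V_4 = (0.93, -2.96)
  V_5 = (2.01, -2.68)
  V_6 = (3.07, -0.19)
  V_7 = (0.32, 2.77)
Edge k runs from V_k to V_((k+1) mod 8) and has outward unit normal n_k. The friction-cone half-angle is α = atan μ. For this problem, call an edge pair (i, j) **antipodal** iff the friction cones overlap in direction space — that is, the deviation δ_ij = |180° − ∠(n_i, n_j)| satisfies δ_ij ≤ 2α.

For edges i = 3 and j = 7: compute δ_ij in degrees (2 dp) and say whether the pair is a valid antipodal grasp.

α = atan 0.75 = 36.87°;  2α = 73.74°
edge 3: e_3 = (+2.12, -0.60);  n_3 = (-0.2723, -0.9622)
edge 7: e_7 = (-1.59, +0.15);  n_7 = (+0.0939, +0.9956)
∠(n_3, n_7) = 169.59°
δ = |180° − 169.59°| = 10.41°
10.41° ≤ 2α = 73.74°  →  valid

δ = 10.41°, valid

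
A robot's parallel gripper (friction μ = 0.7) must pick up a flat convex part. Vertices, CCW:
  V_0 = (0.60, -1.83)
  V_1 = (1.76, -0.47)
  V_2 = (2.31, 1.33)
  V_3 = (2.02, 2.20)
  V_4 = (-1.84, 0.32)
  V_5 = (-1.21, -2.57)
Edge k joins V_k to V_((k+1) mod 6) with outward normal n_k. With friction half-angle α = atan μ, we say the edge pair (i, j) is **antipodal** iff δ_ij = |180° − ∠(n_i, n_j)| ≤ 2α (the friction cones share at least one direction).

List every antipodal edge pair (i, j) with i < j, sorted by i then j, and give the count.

count = 6; pairs: (0,3), (0,4), (1,3), (1,4), (2,4), (3,5)

α = atan 0.7 = 34.99°;  2α = 69.98°
n_0 = (+0.7608, -0.6489)
n_1 = (+0.9564, -0.2922)
n_2 = (+0.9487, +0.3162)
n_3 = (-0.4379, +0.8990)
n_4 = (-0.9771, -0.2130)
n_5 = (+0.3784, -0.9256)
  (0,1): δ = 156.53°  ·
  (0,2): δ = 121.10°  ·
  (0,3): δ = 23.57°  ✓
  (0,4): δ = 52.76°  ✓
  (0,5): δ = 152.70°  ·
  (1,2): δ = 144.57°  ·
  (1,3): δ = 47.04°  ✓
  (1,4): δ = 29.29°  ✓
  (1,5): δ = 129.23°  ·
  (2,3): δ = 82.47°  ·
  (2,4): δ = 6.14°  ✓
  (2,5): δ = 93.80°  ·
  (3,4): δ = 103.67°  ·
  (3,5): δ = 3.73°  ✓
  (4,5): δ = 80.06°  ·
antipodal pairs: 6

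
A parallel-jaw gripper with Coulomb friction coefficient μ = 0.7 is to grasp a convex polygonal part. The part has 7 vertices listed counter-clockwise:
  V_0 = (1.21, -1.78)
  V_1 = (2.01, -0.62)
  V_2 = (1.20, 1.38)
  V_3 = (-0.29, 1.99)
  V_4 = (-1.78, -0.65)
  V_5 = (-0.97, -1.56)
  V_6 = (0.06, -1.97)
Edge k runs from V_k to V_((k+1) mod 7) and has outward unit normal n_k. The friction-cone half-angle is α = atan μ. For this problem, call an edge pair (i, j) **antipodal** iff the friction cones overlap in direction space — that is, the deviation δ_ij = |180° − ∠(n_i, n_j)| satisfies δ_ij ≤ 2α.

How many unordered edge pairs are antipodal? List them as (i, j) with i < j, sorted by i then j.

count = 8; pairs: (0,3), (1,3), (1,4), (1,5), (2,4), (2,5), (2,6), (3,6)

α = atan 0.7 = 34.99°;  2α = 69.98°
n_0 = (+0.8232, -0.5677)
n_1 = (+0.9269, +0.3754)
n_2 = (+0.3789, +0.9254)
n_3 = (-0.8709, +0.4915)
n_4 = (-0.7470, -0.6649)
n_5 = (-0.3698, -0.9291)
n_6 = (+0.1630, -0.9866)
  (0,1): δ = 123.36°  ·
  (0,2): δ = 77.67°  ·
  (0,3): δ = 5.15°  ✓
  (0,4): δ = 76.26°  ·
  (0,5): δ = 102.89°  ·
  (0,6): δ = 133.97°  ·
  (1,2): δ = 134.31°  ·
  (1,3): δ = 51.49°  ✓
  (1,4): δ = 19.62°  ✓
  (1,5): δ = 46.25°  ✓
  (1,6): δ = 77.33°  ·
  (2,3): δ = 97.18°  ·
  (2,4): δ = 26.06°  ✓
  (2,5): δ = 0.56°  ✓
  (2,6): δ = 31.65°  ✓
  (3,4): δ = 108.89°  ·
  (3,5): δ = 82.27°  ·
  (3,6): δ = 51.18°  ✓
  (4,5): δ = 153.38°  ·
  (4,6): δ = 122.29°  ·
  (5,6): δ = 148.91°  ·
antipodal pairs: 8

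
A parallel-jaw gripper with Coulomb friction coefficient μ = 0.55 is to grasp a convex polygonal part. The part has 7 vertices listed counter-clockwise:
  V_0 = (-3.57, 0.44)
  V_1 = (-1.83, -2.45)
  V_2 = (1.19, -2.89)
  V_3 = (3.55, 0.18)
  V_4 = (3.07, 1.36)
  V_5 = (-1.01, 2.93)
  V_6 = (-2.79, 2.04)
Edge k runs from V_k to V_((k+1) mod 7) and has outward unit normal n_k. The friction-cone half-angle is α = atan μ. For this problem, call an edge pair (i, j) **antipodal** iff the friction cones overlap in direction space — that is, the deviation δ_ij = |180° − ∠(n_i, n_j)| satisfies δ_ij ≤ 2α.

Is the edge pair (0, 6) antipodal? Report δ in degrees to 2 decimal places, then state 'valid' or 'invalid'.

δ = 122.96°, invalid

α = atan 0.55 = 28.81°;  2α = 57.62°
edge 0: e_0 = (+1.74, -2.89);  n_0 = (-0.8567, -0.5158)
edge 6: e_6 = (-0.78, -1.60);  n_6 = (-0.8989, +0.4382)
∠(n_0, n_6) = 57.04°
δ = |180° − 57.04°| = 122.96°
122.96° > 2α = 57.62°  →  invalid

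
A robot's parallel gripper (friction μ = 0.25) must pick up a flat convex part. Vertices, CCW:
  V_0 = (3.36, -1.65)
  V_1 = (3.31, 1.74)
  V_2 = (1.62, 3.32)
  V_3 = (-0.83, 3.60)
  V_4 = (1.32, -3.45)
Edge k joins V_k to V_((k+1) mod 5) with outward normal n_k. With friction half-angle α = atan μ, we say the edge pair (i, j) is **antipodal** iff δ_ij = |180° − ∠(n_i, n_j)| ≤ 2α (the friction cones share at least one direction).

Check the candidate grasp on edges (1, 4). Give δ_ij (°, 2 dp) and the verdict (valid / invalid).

δ = 84.50°, invalid

α = atan 0.25 = 14.04°;  2α = 28.07°
edge 1: e_1 = (-1.69, +1.58);  n_1 = (+0.6829, +0.7305)
edge 4: e_4 = (+2.04, +1.80);  n_4 = (+0.6616, -0.7498)
∠(n_1, n_4) = 95.50°
δ = |180° − 95.50°| = 84.50°
84.50° > 2α = 28.07°  →  invalid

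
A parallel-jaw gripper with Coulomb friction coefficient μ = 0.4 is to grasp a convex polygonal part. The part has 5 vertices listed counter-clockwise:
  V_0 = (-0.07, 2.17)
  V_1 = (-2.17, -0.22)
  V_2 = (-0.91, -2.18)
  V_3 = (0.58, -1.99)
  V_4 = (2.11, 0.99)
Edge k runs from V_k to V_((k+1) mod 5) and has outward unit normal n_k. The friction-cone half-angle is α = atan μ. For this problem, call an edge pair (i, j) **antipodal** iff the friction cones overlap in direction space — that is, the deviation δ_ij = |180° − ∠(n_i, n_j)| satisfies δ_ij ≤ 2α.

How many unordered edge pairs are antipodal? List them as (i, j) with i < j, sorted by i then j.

α = atan 0.4 = 21.80°;  2α = 43.60°
n_0 = (-0.7512, +0.6601)
n_1 = (-0.8412, -0.5408)
n_2 = (+0.1265, -0.9920)
n_3 = (+0.8896, -0.4567)
n_4 = (+0.4760, +0.8794)
  (0,1): δ = 105.96°  ·
  (0,2): δ = 41.43°  ✓
  (0,3): δ = 14.13°  ✓
  (0,4): δ = 102.88°  ·
  (1,2): δ = 115.47°  ·
  (1,3): δ = 59.91°  ·
  (1,4): δ = 28.84°  ✓
  (2,3): δ = 124.44°  ·
  (2,4): δ = 35.69°  ✓
  (3,4): δ = 91.25°  ·
antipodal pairs: 4

count = 4; pairs: (0,2), (0,3), (1,4), (2,4)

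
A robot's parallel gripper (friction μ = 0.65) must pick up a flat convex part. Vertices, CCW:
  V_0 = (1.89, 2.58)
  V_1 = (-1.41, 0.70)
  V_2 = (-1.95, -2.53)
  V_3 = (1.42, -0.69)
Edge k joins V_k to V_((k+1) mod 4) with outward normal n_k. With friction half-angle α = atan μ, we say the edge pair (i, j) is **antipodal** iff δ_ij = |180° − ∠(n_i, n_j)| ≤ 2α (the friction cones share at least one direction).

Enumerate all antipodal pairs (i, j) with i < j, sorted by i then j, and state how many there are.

α = atan 0.65 = 33.02°;  2α = 66.05°
n_0 = (-0.4950, +0.8689)
n_1 = (-0.9863, +0.1649)
n_2 = (+0.4792, -0.8777)
n_3 = (+0.9898, -0.1423)
  (0,1): δ = 129.16°  ·
  (0,2): δ = 1.04°  ✓
  (0,3): δ = 52.15°  ✓
  (1,2): δ = 51.87°  ✓
  (1,3): δ = 1.31°  ✓
  (2,3): δ = 126.81°  ·
antipodal pairs: 4

count = 4; pairs: (0,2), (0,3), (1,2), (1,3)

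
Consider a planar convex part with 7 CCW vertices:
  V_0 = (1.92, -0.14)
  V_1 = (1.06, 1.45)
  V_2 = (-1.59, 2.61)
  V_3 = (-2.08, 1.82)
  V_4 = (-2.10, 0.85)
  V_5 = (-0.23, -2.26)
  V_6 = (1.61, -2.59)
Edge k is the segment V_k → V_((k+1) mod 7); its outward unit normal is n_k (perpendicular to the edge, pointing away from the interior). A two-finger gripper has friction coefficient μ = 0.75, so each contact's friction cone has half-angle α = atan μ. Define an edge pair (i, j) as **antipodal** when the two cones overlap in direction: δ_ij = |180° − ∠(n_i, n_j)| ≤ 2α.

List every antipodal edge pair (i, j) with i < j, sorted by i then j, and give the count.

α = atan 0.75 = 36.87°;  2α = 73.74°
n_0 = (+0.8796, +0.4757)
n_1 = (+0.4010, +0.9161)
n_2 = (-0.8498, +0.5271)
n_3 = (-0.9998, +0.0206)
n_4 = (-0.8570, -0.5153)
n_5 = (-0.1765, -0.9843)
n_6 = (+0.9921, -0.1255)
  (0,1): δ = 142.05°  ·
  (0,2): δ = 60.22°  ✓
  (0,3): δ = 29.59°  ✓
  (0,4): δ = 2.61°  ✓
  (0,5): δ = 51.42°  ✓
  (0,6): δ = 144.38°  ·
  (1,2): δ = 98.17°  ·
  (1,3): δ = 67.54°  ✓
  (1,4): δ = 35.34°  ✓
  (1,5): δ = 13.47°  ✓
  (1,6): δ = 106.43°  ·
  (2,3): δ = 149.37°  ·
  (2,4): δ = 117.17°  ·
  (2,5): δ = 68.36°  ✓
  (2,6): δ = 24.60°  ✓
  (3,4): δ = 147.80°  ·
  (3,5): δ = 98.99°  ·
  (3,6): δ = 6.03°  ✓
  (4,5): δ = 131.19°  ·
  (4,6): δ = 38.23°  ✓
  (5,6): δ = 87.04°  ·
antipodal pairs: 11

count = 11; pairs: (0,2), (0,3), (0,4), (0,5), (1,3), (1,4), (1,5), (2,5), (2,6), (3,6), (4,6)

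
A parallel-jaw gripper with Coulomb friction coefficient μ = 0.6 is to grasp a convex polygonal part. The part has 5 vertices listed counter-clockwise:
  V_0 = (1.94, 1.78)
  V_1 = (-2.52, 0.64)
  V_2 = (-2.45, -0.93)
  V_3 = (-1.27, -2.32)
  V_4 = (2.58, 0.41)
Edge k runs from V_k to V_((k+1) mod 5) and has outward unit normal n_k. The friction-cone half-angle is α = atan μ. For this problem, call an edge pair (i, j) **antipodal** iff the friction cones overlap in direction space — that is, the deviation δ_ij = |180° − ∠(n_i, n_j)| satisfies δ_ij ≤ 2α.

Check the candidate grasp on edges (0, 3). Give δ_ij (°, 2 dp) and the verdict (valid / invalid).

α = atan 0.6 = 30.96°;  2α = 61.93°
edge 0: e_0 = (-4.46, -1.14);  n_0 = (-0.2476, +0.9689)
edge 3: e_3 = (+3.85, +2.73);  n_3 = (+0.5784, -0.8157)
∠(n_0, n_3) = 159.00°
δ = |180° − 159.00°| = 21.00°
21.00° ≤ 2α = 61.93°  →  valid

δ = 21.00°, valid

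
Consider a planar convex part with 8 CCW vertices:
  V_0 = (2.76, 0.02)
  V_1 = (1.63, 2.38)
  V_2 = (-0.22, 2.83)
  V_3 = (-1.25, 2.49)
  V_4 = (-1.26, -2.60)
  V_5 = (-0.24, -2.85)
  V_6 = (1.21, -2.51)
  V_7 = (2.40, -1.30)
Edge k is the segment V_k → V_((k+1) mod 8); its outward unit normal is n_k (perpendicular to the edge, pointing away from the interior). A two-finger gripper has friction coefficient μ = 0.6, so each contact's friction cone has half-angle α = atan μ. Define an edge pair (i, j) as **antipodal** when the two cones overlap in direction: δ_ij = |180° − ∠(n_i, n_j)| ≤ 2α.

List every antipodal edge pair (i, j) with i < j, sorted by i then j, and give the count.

count = 11; pairs: (0,3), (0,4), (1,4), (1,5), (1,6), (2,4), (2,5), (2,6), (2,7), (3,6), (3,7)

α = atan 0.6 = 30.96°;  2α = 61.93°
n_0 = (+0.9019, +0.4319)
n_1 = (+0.2364, +0.9717)
n_2 = (-0.3135, +0.9496)
n_3 = (-1.0000, +0.0020)
n_4 = (-0.2381, -0.9713)
n_5 = (+0.2283, -0.9736)
n_6 = (+0.7130, -0.7012)
n_7 = (+0.9648, -0.2631)
  (0,1): δ = 129.26°  ·
  (0,2): δ = 97.32°  ·
  (0,3): δ = 25.70°  ✓
  (0,4): δ = 50.64°  ✓
  (0,5): δ = 77.61°  ·
  (0,6): δ = 109.89°  ·
  (0,7): δ = 139.16°  ·
  (1,2): δ = 148.06°  ·
  (1,3): δ = 76.44°  ·
  (1,4): δ = 0.10°  ✓
  (1,5): δ = 26.87°  ✓
  (1,6): δ = 59.15°  ✓
  (1,7): δ = 88.42°  ·
  (2,3): δ = 108.38°  ·
  (2,4): δ = 32.04°  ✓
  (2,5): δ = 5.07°  ✓
  (2,6): δ = 27.21°  ✓
  (2,7): δ = 56.48°  ✓
  (3,4): δ = 103.66°  ·
  (3,5): δ = 76.69°  ·
  (3,6): δ = 44.41°  ✓
  (3,7): δ = 15.14°  ✓
  (4,5): δ = 153.03°  ·
  (4,6): δ = 120.75°  ·
  (4,7): δ = 91.48°  ·
  (5,6): δ = 147.72°  ·
  (5,7): δ = 118.45°  ·
  (6,7): δ = 150.73°  ·
antipodal pairs: 11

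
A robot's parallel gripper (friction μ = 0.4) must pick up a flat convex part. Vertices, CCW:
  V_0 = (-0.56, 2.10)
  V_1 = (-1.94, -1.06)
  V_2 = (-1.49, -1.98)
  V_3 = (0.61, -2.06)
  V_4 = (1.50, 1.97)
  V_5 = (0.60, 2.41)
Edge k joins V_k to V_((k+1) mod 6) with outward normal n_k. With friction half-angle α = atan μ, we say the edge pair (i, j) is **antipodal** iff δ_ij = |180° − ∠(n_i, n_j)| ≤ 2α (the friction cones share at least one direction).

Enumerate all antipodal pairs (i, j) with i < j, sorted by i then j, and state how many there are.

count = 5; pairs: (0,3), (1,3), (1,4), (2,4), (2,5)

α = atan 0.4 = 21.80°;  2α = 43.60°
n_0 = (-0.9164, +0.4002)
n_1 = (-0.8983, -0.4394)
n_2 = (-0.0381, -0.9993)
n_3 = (+0.9765, -0.2156)
n_4 = (+0.4392, +0.8984)
n_5 = (-0.2582, +0.9661)
  (0,1): δ = 130.34°  ·
  (0,2): δ = 68.59°  ·
  (0,3): δ = 11.14°  ✓
  (0,4): δ = 87.54°  ·
  (0,5): δ = 128.55°  ·
  (1,2): δ = 118.25°  ·
  (1,3): δ = 38.52°  ✓
  (1,4): δ = 37.88°  ✓
  (1,5): δ = 78.90°  ·
  (2,3): δ = 100.27°  ·
  (2,4): δ = 23.87°  ✓
  (2,5): δ = 17.14°  ✓
  (3,4): δ = 103.60°  ·
  (3,5): δ = 62.58°  ·
  (4,5): δ = 138.98°  ·
antipodal pairs: 5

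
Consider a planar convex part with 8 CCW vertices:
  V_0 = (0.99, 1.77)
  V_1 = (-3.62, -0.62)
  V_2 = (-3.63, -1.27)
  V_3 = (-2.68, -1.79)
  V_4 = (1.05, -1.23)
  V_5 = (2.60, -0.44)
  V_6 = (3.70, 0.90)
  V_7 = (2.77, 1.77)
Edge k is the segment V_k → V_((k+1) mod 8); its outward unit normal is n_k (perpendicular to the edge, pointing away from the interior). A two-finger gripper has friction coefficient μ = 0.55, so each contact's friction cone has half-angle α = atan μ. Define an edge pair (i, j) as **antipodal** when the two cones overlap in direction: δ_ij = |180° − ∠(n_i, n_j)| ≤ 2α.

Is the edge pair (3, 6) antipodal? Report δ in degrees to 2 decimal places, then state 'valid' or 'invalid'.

α = atan 0.55 = 28.81°;  2α = 57.62°
edge 3: e_3 = (+3.73, +0.56);  n_3 = (+0.1485, -0.9889)
edge 6: e_6 = (-0.93, +0.87);  n_6 = (+0.6832, +0.7303)
∠(n_3, n_6) = 128.37°
δ = |180° − 128.37°| = 51.63°
51.63° ≤ 2α = 57.62°  →  valid

δ = 51.63°, valid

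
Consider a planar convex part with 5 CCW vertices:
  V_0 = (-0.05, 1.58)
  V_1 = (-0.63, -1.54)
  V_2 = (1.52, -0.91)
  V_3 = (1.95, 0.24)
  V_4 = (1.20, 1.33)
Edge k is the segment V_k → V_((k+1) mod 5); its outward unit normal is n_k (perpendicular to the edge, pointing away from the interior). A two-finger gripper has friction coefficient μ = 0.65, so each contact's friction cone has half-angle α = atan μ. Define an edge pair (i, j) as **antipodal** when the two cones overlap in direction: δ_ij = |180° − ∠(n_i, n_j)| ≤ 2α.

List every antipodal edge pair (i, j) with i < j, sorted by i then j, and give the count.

count = 4; pairs: (0,1), (0,2), (0,3), (1,4)

α = atan 0.65 = 33.02°;  2α = 66.05°
n_0 = (-0.9832, +0.1828)
n_1 = (+0.2812, -0.9596)
n_2 = (+0.9367, -0.3502)
n_3 = (+0.8238, +0.5668)
n_4 = (+0.1961, +0.9806)
  (0,1): δ = 63.14°  ✓
  (0,2): δ = 9.97°  ✓
  (0,3): δ = 45.06°  ✓
  (0,4): δ = 89.22°  ·
  (1,2): δ = 126.83°  ·
  (1,3): δ = 71.80°  ·
  (1,4): δ = 27.64°  ✓
  (2,3): δ = 124.97°  ·
  (2,4): δ = 80.81°  ·
  (3,4): δ = 135.84°  ·
antipodal pairs: 4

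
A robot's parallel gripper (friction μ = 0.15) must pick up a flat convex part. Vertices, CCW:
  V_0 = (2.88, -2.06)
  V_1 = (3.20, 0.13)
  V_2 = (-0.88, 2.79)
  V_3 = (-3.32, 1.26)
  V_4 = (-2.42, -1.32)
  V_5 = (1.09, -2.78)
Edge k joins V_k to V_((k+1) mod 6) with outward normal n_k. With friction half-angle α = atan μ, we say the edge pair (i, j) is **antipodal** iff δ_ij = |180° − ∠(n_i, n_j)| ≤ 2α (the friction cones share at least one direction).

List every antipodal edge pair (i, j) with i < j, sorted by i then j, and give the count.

α = atan 0.15 = 8.53°;  2α = 17.06°
n_0 = (+0.9895, -0.1446)
n_1 = (+0.5461, +0.8377)
n_2 = (-0.5312, +0.8472)
n_3 = (-0.9442, -0.3294)
n_4 = (-0.3841, -0.9233)
n_5 = (+0.3732, -0.9278)
  (0,1): δ = 114.79°  ·
  (0,2): δ = 49.60°  ·
  (0,3): δ = 27.54°  ·
  (0,4): δ = 75.73°  ·
  (0,5): δ = 120.22°  ·
  (1,2): δ = 114.81°  ·
  (1,3): δ = 37.67°  ·
  (1,4): δ = 10.52°  ✓
  (1,5): δ = 55.01°  ·
  (2,3): δ = 102.86°  ·
  (2,4): δ = 54.67°  ·
  (2,5): δ = 10.18°  ✓
  (3,4): δ = 131.82°  ·
  (3,5): δ = 87.32°  ·
  (4,5): δ = 135.50°  ·
antipodal pairs: 2

count = 2; pairs: (1,4), (2,5)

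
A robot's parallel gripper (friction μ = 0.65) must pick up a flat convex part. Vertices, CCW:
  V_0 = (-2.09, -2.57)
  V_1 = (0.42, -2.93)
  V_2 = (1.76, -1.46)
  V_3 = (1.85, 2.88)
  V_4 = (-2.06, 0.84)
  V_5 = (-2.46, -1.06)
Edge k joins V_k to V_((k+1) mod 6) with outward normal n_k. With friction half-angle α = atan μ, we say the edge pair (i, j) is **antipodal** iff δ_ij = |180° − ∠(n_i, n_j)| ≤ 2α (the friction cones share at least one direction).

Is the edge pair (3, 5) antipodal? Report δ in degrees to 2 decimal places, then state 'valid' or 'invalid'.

δ = 103.78°, invalid

α = atan 0.65 = 33.02°;  2α = 66.05°
edge 3: e_3 = (-3.91, -2.04);  n_3 = (-0.4626, +0.8866)
edge 5: e_5 = (+0.37, -1.51);  n_5 = (-0.9713, -0.2380)
∠(n_3, n_5) = 76.22°
δ = |180° − 76.22°| = 103.78°
103.78° > 2α = 66.05°  →  invalid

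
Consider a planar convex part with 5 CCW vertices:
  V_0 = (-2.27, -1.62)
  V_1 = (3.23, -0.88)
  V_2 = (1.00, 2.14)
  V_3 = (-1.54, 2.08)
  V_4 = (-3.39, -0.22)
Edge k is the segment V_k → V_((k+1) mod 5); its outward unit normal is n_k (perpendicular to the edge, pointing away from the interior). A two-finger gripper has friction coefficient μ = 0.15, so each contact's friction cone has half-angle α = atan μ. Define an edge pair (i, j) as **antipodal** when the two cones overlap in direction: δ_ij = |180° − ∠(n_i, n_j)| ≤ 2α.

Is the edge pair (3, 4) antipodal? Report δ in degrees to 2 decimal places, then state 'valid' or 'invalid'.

α = atan 0.15 = 8.53°;  2α = 17.06°
edge 3: e_3 = (-1.85, -2.30);  n_3 = (-0.7792, +0.6268)
edge 4: e_4 = (+1.12, -1.40);  n_4 = (-0.7809, -0.6247)
∠(n_3, n_4) = 77.47°
δ = |180° − 77.47°| = 102.53°
102.53° > 2α = 17.06°  →  invalid

δ = 102.53°, invalid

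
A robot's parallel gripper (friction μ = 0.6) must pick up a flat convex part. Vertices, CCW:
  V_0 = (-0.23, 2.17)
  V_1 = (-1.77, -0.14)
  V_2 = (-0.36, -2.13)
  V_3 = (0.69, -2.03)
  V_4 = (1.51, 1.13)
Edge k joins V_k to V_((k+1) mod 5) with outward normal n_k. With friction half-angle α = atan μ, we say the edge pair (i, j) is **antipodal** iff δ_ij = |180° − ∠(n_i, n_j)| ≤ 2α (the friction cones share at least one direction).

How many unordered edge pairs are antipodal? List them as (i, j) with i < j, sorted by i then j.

α = atan 0.6 = 30.96°;  2α = 61.93°
n_0 = (-0.8321, +0.5547)
n_1 = (-0.8159, -0.5781)
n_2 = (+0.0948, -0.9955)
n_3 = (+0.9679, -0.2512)
n_4 = (+0.5130, +0.8584)
  (0,1): δ = 110.99°  ·
  (0,2): δ = 50.87°  ✓
  (0,3): δ = 19.14°  ✓
  (0,4): δ = 92.82°  ·
  (1,2): δ = 119.88°  ·
  (1,3): δ = 49.87°  ✓
  (1,4): δ = 23.81°  ✓
  (2,3): δ = 109.99°  ·
  (2,4): δ = 36.31°  ✓
  (3,4): δ = 106.32°  ·
antipodal pairs: 5

count = 5; pairs: (0,2), (0,3), (1,3), (1,4), (2,4)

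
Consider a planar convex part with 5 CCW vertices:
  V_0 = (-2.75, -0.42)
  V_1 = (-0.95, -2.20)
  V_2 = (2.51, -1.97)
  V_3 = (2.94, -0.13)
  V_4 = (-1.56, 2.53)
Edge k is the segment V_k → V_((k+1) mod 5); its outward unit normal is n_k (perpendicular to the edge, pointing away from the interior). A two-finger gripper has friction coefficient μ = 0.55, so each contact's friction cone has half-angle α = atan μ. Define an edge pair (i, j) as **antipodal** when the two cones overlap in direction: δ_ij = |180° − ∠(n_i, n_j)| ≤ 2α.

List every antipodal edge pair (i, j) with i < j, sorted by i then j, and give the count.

α = atan 0.55 = 28.81°;  2α = 57.62°
n_0 = (-0.7031, -0.7110)
n_1 = (+0.0663, -0.9978)
n_2 = (+0.9738, -0.2276)
n_3 = (+0.5089, +0.8609)
n_4 = (-0.9274, +0.3741)
  (0,1): δ = 131.52°  ·
  (0,2): δ = 58.47°  ·
  (0,3): δ = 14.09°  ✓
  (0,4): δ = 112.71°  ·
  (1,2): δ = 106.96°  ·
  (1,3): δ = 34.39°  ✓
  (1,4): δ = 64.23°  ·
  (2,3): δ = 107.43°  ·
  (2,4): δ = 8.81°  ✓
  (3,4): δ = 81.38°  ·
antipodal pairs: 3

count = 3; pairs: (0,3), (1,3), (2,4)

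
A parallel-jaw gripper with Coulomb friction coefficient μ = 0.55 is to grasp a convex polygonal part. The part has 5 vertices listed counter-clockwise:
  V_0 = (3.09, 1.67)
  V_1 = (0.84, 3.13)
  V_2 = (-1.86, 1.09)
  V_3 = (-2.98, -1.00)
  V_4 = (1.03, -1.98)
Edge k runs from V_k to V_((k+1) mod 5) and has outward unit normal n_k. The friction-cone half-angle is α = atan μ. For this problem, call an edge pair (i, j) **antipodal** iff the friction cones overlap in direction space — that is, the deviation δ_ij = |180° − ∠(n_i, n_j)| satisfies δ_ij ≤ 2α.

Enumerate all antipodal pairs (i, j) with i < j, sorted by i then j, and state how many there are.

count = 4; pairs: (0,3), (1,3), (1,4), (2,4)

α = atan 0.55 = 28.81°;  2α = 57.62°
n_0 = (+0.5443, +0.8389)
n_1 = (-0.6028, +0.7979)
n_2 = (-0.8814, +0.4723)
n_3 = (-0.2374, -0.9714)
n_4 = (+0.8709, -0.4915)
  (0,1): δ = 109.95°  ·
  (0,2): δ = 85.21°  ·
  (0,3): δ = 19.25°  ✓
  (0,4): δ = 93.54°  ·
  (1,2): δ = 155.26°  ·
  (1,3): δ = 50.81°  ✓
  (1,4): δ = 23.49°  ✓
  (2,3): δ = 75.55°  ·
  (2,4): δ = 1.25°  ✓
  (3,4): δ = 105.71°  ·
antipodal pairs: 4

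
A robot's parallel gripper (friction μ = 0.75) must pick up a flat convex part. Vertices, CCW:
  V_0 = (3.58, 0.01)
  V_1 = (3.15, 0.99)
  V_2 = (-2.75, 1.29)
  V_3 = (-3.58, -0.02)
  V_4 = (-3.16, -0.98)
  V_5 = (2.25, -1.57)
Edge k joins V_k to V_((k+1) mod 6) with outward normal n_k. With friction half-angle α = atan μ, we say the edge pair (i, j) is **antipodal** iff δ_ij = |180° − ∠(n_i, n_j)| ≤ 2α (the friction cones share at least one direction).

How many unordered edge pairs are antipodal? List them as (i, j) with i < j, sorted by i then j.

α = atan 0.75 = 36.87°;  2α = 73.74°
n_0 = (+0.9157, +0.4018)
n_1 = (+0.0508, +0.9987)
n_2 = (-0.8447, +0.5352)
n_3 = (-0.9162, -0.4008)
n_4 = (-0.1084, -0.9941)
n_5 = (+0.7650, -0.6440)
  (0,1): δ = 116.60°  ·
  (0,2): δ = 56.05°  ✓
  (0,3): δ = 0.06°  ✓
  (0,4): δ = 60.09°  ✓
  (0,5): δ = 116.22°  ·
  (1,2): δ = 119.45°  ·
  (1,3): δ = 63.46°  ✓
  (1,4): δ = 3.31°  ✓
  (1,5): δ = 52.82°  ✓
  (2,3): δ = 124.01°  ·
  (2,4): δ = 63.87°  ✓
  (2,5): δ = 7.73°  ✓
  (3,4): δ = 119.85°  ·
  (3,5): δ = 63.72°  ✓
  (4,5): δ = 123.87°  ·
antipodal pairs: 9

count = 9; pairs: (0,2), (0,3), (0,4), (1,3), (1,4), (1,5), (2,4), (2,5), (3,5)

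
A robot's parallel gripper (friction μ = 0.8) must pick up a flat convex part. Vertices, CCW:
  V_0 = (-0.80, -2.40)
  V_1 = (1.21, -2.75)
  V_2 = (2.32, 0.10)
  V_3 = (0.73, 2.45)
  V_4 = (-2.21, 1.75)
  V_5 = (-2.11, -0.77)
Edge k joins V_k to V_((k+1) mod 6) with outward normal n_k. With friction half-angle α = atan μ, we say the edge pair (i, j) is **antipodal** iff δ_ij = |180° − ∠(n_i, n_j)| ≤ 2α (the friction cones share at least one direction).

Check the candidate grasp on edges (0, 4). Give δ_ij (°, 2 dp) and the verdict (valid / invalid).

α = atan 0.8 = 38.66°;  2α = 77.32°
edge 0: e_0 = (+2.01, -0.35);  n_0 = (-0.1715, -0.9852)
edge 4: e_4 = (+0.10, -2.52);  n_4 = (-0.9992, -0.0397)
∠(n_0, n_4) = 77.85°
δ = |180° − 77.85°| = 102.15°
102.15° > 2α = 77.32°  →  invalid

δ = 102.15°, invalid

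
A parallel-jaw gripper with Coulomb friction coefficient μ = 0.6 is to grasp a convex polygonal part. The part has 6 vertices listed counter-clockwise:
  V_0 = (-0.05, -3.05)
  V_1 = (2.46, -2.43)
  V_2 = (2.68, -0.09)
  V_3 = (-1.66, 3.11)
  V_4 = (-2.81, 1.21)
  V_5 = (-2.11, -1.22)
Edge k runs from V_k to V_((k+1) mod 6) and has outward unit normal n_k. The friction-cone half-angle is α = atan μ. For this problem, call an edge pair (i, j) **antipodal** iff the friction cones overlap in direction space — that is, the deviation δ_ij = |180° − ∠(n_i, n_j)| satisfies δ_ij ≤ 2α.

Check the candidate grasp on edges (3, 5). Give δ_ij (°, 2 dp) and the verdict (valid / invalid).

α = atan 0.6 = 30.96°;  2α = 61.93°
edge 3: e_3 = (-1.15, -1.90);  n_3 = (-0.8555, +0.5178)
edge 5: e_5 = (+2.06, -1.83);  n_5 = (-0.6641, -0.7476)
∠(n_3, n_5) = 79.57°
δ = |180° − 79.57°| = 100.43°
100.43° > 2α = 61.93°  →  invalid

δ = 100.43°, invalid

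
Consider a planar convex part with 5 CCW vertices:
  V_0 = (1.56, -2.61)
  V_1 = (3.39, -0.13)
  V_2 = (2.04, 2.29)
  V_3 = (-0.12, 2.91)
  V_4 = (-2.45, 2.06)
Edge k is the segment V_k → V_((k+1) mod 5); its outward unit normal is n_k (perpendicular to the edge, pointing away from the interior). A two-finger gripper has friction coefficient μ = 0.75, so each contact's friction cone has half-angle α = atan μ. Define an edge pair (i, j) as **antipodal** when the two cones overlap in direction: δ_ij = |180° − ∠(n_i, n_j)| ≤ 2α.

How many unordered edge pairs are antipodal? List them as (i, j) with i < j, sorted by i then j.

count = 5; pairs: (0,2), (0,3), (1,4), (2,4), (3,4)

α = atan 0.75 = 36.87°;  2α = 73.74°
n_0 = (+0.8046, -0.5938)
n_1 = (+0.8733, +0.4872)
n_2 = (+0.2759, +0.9612)
n_3 = (-0.3427, +0.9394)
n_4 = (-0.7587, -0.6515)
  (0,1): δ = 114.42°  ·
  (0,2): δ = 69.59°  ✓
  (0,3): δ = 33.53°  ✓
  (0,4): δ = 77.08°  ·
  (1,2): δ = 135.17°  ·
  (1,3): δ = 99.11°  ·
  (1,4): δ = 11.50°  ✓
  (2,3): δ = 143.94°  ·
  (2,4): δ = 33.33°  ✓
  (3,4): δ = 69.39°  ✓
antipodal pairs: 5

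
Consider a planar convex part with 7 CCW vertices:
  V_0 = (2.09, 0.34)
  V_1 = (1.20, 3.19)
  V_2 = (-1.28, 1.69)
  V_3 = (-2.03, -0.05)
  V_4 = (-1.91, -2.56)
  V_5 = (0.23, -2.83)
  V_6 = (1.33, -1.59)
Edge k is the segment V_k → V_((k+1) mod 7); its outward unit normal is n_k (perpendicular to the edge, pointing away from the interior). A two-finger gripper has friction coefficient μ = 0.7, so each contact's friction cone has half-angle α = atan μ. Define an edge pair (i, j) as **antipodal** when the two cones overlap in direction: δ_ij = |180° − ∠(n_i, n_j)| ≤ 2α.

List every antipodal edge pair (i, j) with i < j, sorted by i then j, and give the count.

α = atan 0.7 = 34.99°;  2α = 69.98°
n_0 = (+0.9545, +0.2981)
n_1 = (-0.5175, +0.8557)
n_2 = (-0.9183, +0.3958)
n_3 = (-0.9989, -0.0478)
n_4 = (-0.1252, -0.9921)
n_5 = (+0.7481, -0.6636)
n_6 = (+0.9305, -0.3664)
  (0,1): δ = 76.18°  ·
  (0,2): δ = 40.66°  ✓
  (0,3): δ = 14.61°  ✓
  (0,4): δ = 65.47°  ✓
  (0,5): δ = 121.08°  ·
  (0,6): δ = 141.16°  ·
  (1,2): δ = 144.48°  ·
  (1,3): δ = 118.43°  ·
  (1,4): δ = 38.36°  ✓
  (1,5): δ = 17.26°  ✓
  (1,6): δ = 37.34°  ✓
  (2,3): δ = 153.95°  ·
  (2,4): δ = 73.87°  ·
  (2,5): δ = 18.26°  ✓
  (2,6): δ = 1.82°  ✓
  (3,4): δ = 99.93°  ·
  (3,5): δ = 44.31°  ✓
  (3,6): δ = 24.23°  ✓
  (4,5): δ = 124.39°  ·
  (4,6): δ = 104.30°  ·
  (5,6): δ = 159.92°  ·
antipodal pairs: 10

count = 10; pairs: (0,2), (0,3), (0,4), (1,4), (1,5), (1,6), (2,5), (2,6), (3,5), (3,6)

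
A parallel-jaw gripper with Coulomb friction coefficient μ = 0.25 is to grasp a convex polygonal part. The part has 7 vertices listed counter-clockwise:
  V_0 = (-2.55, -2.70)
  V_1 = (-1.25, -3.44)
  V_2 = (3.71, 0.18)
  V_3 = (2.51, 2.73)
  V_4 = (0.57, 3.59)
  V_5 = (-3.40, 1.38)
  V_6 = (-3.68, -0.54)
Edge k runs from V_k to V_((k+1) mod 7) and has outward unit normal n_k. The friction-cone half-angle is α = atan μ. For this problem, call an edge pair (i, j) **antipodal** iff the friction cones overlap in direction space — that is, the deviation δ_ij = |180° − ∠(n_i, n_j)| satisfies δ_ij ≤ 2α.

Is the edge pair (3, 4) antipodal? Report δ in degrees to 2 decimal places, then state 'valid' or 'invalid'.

α = atan 0.25 = 14.04°;  2α = 28.07°
edge 3: e_3 = (-1.94, +0.86);  n_3 = (+0.4053, +0.9142)
edge 4: e_4 = (-3.97, -2.21);  n_4 = (-0.4864, +0.8737)
∠(n_3, n_4) = 53.01°
δ = |180° − 53.01°| = 126.99°
126.99° > 2α = 28.07°  →  invalid

δ = 126.99°, invalid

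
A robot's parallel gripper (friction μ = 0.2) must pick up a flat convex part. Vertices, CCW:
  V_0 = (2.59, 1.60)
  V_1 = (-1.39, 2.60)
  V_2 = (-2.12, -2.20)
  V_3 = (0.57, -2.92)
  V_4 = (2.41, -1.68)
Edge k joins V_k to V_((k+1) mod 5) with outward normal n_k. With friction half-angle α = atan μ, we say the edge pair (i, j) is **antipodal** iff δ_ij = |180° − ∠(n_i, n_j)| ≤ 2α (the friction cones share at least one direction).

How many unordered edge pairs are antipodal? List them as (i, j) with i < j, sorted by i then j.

count = 2; pairs: (0,2), (1,4)

α = atan 0.2 = 11.31°;  2α = 22.62°
n_0 = (+0.2437, +0.9699)
n_1 = (-0.9886, +0.1504)
n_2 = (-0.2586, -0.9660)
n_3 = (+0.5589, -0.8293)
n_4 = (+0.9985, -0.0548)
  (0,1): δ = 84.54°  ·
  (0,2): δ = 0.88°  ✓
  (0,3): δ = 48.08°  ·
  (0,4): δ = 100.96°  ·
  (1,2): δ = 96.34°  ·
  (1,3): δ = 47.38°  ·
  (1,4): δ = 5.51°  ✓
  (2,3): δ = 131.04°  ·
  (2,4): δ = 78.16°  ·
  (3,4): δ = 127.12°  ·
antipodal pairs: 2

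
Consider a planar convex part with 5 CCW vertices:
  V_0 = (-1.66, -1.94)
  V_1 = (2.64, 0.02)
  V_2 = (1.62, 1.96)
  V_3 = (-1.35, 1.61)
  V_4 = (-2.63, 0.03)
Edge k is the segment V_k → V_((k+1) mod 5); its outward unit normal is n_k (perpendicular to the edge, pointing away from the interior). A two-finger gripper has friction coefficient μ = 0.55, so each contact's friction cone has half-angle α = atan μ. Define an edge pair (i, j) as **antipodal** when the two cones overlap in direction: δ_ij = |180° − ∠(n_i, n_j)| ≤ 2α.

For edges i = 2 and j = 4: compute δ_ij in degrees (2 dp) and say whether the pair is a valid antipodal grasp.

δ = 70.51°, invalid

α = atan 0.55 = 28.81°;  2α = 57.62°
edge 2: e_2 = (-2.97, -0.35);  n_2 = (-0.1170, +0.9931)
edge 4: e_4 = (+0.97, -1.97);  n_4 = (-0.8971, -0.4417)
∠(n_2, n_4) = 109.49°
δ = |180° − 109.49°| = 70.51°
70.51° > 2α = 57.62°  →  invalid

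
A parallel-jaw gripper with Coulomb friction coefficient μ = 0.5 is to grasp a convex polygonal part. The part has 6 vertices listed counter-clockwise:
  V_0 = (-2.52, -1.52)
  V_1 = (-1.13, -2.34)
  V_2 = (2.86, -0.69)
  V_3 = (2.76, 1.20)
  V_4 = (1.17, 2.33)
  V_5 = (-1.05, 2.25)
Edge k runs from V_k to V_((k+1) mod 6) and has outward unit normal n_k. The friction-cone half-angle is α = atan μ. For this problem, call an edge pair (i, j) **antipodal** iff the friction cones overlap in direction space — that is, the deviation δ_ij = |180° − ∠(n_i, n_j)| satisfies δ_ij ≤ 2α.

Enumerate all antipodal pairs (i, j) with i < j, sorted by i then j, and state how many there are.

α = atan 0.5 = 26.57°;  2α = 53.13°
n_0 = (-0.5081, -0.8613)
n_1 = (+0.3821, -0.9241)
n_2 = (+0.9986, +0.0528)
n_3 = (+0.5793, +0.8151)
n_4 = (-0.0360, +0.9994)
n_5 = (-0.9317, +0.3633)
  (0,1): δ = 127.00°  ·
  (0,2): δ = 56.43°  ·
  (0,3): δ = 4.86°  ✓
  (0,4): δ = 32.60°  ✓
  (0,5): δ = 99.24°  ·
  (1,2): δ = 109.44°  ·
  (1,3): δ = 57.87°  ·
  (1,4): δ = 20.40°  ✓
  (1,5): δ = 46.23°  ✓
  (2,3): δ = 128.43°  ·
  (2,4): δ = 90.96°  ·
  (2,5): δ = 24.33°  ✓
  (3,4): δ = 142.54°  ·
  (3,5): δ = 75.90°  ·
  (4,5): δ = 113.37°  ·
antipodal pairs: 5

count = 5; pairs: (0,3), (0,4), (1,4), (1,5), (2,5)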